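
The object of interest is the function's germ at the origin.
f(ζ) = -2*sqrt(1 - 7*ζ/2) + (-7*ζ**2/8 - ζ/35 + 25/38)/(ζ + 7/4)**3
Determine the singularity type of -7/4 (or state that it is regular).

The denominator factor ζ + 7/4 vanishes at -7/4 and appears to the power 3; the numerator there equals -23977/12160, nonzero, and no other factor vanishes.
The branch terms are analytic at this point.
Hence a pole whose order is the multiplicity, 3.

The point is a pole of order 3.


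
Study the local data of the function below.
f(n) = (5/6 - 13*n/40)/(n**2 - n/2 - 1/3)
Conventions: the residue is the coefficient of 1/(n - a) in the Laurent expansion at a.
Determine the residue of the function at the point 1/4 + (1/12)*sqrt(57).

The factor n**2 - n/2 - 1/3 splits as (n - a)(n - a') with a = 1/4 + (1/12)*sqrt(57), a' = 1/4 - (1/12)*sqrt(57). At the order-1 pole a set g(n) = (n - a)*f(n) = [5/6 - 13*n/40] / (n - a').
Simple pole: residue = g(a) at a = 1/4 + (1/12)*sqrt(57), which is -13/80 + (19/240)*sqrt(57).

The residue is -13/80 + (19/240)*sqrt(57).


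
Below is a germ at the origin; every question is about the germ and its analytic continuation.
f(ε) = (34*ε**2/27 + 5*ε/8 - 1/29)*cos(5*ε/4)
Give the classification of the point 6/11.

The point is a regular point.

There is no denominator, hence no pole anywhere.
The factor cos(5*ε/4) is entire.
So the germ continues analytically to 6/11.


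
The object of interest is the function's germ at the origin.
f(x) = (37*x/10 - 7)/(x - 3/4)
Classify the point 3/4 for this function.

The denominator factor x - 3/4 vanishes at 3/4 and appears to the power 1; the numerator there equals -169/40, nonzero, and no other factor vanishes.
Hence a pole whose order is the multiplicity, 1.

The point is a pole of order 1.


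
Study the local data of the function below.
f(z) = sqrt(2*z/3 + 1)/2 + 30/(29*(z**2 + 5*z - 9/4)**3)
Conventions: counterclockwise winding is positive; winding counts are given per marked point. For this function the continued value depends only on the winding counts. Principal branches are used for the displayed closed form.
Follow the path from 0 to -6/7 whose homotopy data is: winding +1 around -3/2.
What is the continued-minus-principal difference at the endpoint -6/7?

Continued minus principal equals -(1/7)*sqrt(21).

The rational part is single-valued and drops out of the difference; each branch term changes only by its own monodromy.
(1/2)*sqrt(1 - z/(-3/2)): winding +1 is odd, the square root flips sign, contributing -2*(1/2)*sqrt(1 - (-6/7)/(-3/2)) = -2*(1/2)*sqrt(3/7) = -(1/7)*sqrt(21).
Summing the contributions at z = -6/7 gives -(1/7)*sqrt(21).


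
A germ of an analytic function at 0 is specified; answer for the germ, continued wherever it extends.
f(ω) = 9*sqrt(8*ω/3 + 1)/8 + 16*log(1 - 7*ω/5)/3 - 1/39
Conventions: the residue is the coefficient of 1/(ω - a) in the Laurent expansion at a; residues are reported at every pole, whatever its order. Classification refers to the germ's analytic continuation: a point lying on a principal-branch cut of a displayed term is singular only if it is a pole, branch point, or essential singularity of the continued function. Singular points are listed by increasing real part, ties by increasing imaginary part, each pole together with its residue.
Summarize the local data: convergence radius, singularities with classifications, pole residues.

Branch term (16/3)*log(1 - ω/(5/7)): its argument vanishes at ω = 5/7, a logarithmic branch point, modulus 5/7.
Branch term (9/8)*sqrt(1 - ω/(-3/8)): its argument vanishes at ω = -3/8, a square-root branch point, modulus 3/8.
The radius of convergence is the smallest modulus among the singular points: 3/8.
List the singular points by increasing real part (a conjugate pair: the negative imaginary part first).

Radius of convergence at 0: 3/8.
At -3/8: an algebraic (square-root) branch point.
At 5/7: a logarithmic branch point.


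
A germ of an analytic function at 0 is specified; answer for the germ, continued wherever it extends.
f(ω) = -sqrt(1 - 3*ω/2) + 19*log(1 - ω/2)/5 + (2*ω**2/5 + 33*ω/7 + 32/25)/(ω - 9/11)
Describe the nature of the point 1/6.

The point is a regular point.

Denominator factors: ω - 9/11 = -43/66 at ω = 1/6 — none vanishes.
Branch term sqrt(1 - ω/(2/3)): argument at 1/6 is 3/4, nonzero, so 1/6 is not its branch point (a point on a principal cut is still regular for the continued germ).
Branch term log(1 - ω/(2)): argument at 1/6 is 11/12, nonzero, so 1/6 is not its branch point (a point on a principal cut is still regular for the continued germ).
So the germ continues analytically to 1/6.


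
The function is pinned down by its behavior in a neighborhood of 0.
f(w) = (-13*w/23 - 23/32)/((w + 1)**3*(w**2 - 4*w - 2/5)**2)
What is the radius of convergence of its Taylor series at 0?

The radius of convergence is -2 + (1/5)*sqrt(110).

Denominator factor (w + 1)^3: pole of order 3 at -1, modulus 1.
Denominator factor (w**2 - 4*w - 2/5)^2: discriminant 88/5, real irrational roots 2 + (1/5)*sqrt(110) and 2 - (1/5)*sqrt(110); poles of order 2, moduli 2 + (1/5)*sqrt(110) and -2 + (1/5)*sqrt(110).
The radius of convergence is the smallest modulus among the singular points: -2 + (1/5)*sqrt(110).


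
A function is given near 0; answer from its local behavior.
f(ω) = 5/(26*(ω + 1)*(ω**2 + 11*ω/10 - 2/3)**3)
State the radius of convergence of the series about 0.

Denominator factor (ω**2 + 11*ω/10 - 2/3)^3: discriminant 1163/300, real irrational roots -11/20 + (1/60)*sqrt(3489) and -11/20 - (1/60)*sqrt(3489); poles of order 3, moduli -11/20 + (1/60)*sqrt(3489) and 11/20 + (1/60)*sqrt(3489).
Denominator factor (ω + 1): pole of order 1 at -1, modulus 1.
The radius of convergence is the smallest modulus among the singular points: -11/20 + (1/60)*sqrt(3489).

The radius of convergence is -11/20 + (1/60)*sqrt(3489).


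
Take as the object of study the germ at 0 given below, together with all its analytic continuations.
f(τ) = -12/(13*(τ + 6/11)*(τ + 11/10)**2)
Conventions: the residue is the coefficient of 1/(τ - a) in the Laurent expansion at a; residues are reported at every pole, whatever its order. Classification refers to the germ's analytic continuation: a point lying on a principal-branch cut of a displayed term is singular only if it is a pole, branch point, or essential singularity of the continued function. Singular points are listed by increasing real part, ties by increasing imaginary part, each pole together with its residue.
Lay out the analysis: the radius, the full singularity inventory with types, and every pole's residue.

Radius of convergence at 0: 6/11.
At -11/10: a pole of order 2; residue 145200/48373.
At -6/11: a pole of order 1; residue -145200/48373.

Denominator factor (τ + 6/11): pole of order 1 at -6/11, modulus 6/11.
Denominator factor (τ + 11/10)^2: pole of order 2 at -11/10, modulus 11/10.
The radius of convergence is the smallest modulus among the singular points: 6/11.
At the order-2 pole -11/10 set g(τ) = (τ - (-11/10))^2*f(τ) = -12/(13*(τ + 6/11)).
Order-2 pole: residue = g'(a); g'(-11/10) = 145200/48373, so the residue is 145200/48373.
At the order-1 pole -6/11 set g(τ) = (τ - (-6/11))*f(τ) = -12/(13*(τ + 11/10)**2).
Simple pole: residue = g(a) at a = -6/11, which is -145200/48373.
List the singular points by increasing real part (a conjugate pair: the negative imaginary part first).


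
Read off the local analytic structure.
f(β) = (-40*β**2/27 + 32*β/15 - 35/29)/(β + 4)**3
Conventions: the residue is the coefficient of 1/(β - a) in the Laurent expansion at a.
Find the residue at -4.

The residue is -40/27.

At the order-3 pole -4 set g(β) = (β - (-4))^3*f(β) = -40*β**2/27 + 32*β/15 - 35/29.
Order-3 pole: residue = g''(a)/2; g''(-4) = -80/27, so the residue is -40/27.


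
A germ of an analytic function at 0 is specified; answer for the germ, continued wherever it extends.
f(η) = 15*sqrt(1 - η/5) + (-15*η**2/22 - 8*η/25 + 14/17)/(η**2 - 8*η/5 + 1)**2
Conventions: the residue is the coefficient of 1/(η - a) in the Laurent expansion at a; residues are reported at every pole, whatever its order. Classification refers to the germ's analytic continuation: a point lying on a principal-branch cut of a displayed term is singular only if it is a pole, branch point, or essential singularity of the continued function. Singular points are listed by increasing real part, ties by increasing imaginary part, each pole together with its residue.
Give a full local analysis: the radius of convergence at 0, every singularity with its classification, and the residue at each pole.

Radius of convergence at 0: 1.
At (4/5) - (3/5)*i: a pole of order 2; residue -(1781/13464)*i.
At (4/5) + (3/5)*i: a pole of order 2; residue (1781/13464)*i.
At 5: an algebraic (square-root) branch point.

Denominator factor (η**2 - 8*η/5 + 1)^2: discriminant -36/25, complex-conjugate roots (4/5) + (3/5)*i and (4/5) - (3/5)*i; poles of order 2, moduli 1 and 1.
Branch term (15)*sqrt(1 - η/(5)): its argument vanishes at η = 5, a square-root branch point, modulus 5.
The radius of convergence is the smallest modulus among the singular points: 1.
The branch term is analytic at (4/5) - (3/5)*i and contributes nothing to the residue; only the rational part matters.
The factor η**2 - 8*η/5 + 1 splits as (η - a)(η - a') with a = (4/5) - (3/5)*i, a' = (4/5) + (3/5)*i. At the order-2 pole a set g(η) = (η - a)^2*(rational part) = [-15*η**2/22 - 8*η/25 + 14/17] / (η - a')^2.
Order-2 pole: residue = g'(a); g'((4/5) - (3/5)*i) = -(1781/13464)*i, so the residue is -(1781/13464)*i.
The branch term is analytic at (4/5) + (3/5)*i and contributes nothing to the residue; only the rational part matters.
The factor η**2 - 8*η/5 + 1 splits as (η - a)(η - a') with a = (4/5) + (3/5)*i, a' = (4/5) - (3/5)*i. At the order-2 pole a set g(η) = (η - a)^2*(rational part) = [-15*η**2/22 - 8*η/25 + 14/17] / (η - a')^2.
Order-2 pole: residue = g'(a); g'((4/5) + (3/5)*i) = (1781/13464)*i, so the residue is (1781/13464)*i.
List the singular points by increasing real part (a conjugate pair: the negative imaginary part first).


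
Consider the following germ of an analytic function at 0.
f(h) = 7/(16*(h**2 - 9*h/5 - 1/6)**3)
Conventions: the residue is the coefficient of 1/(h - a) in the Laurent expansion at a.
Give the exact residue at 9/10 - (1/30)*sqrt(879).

The residue is -(590625/201230056)*sqrt(879).

The factor h**2 - 9*h/5 - 1/6 splits as (h - a)(h - a') with a = 9/10 - (1/30)*sqrt(879), a' = 9/10 + (1/30)*sqrt(879). At the order-3 pole a set g(h) = (h - a)^3*f(h) = [7/16] / (h - a')^3.
Order-3 pole: residue = g''(a)/2; g''(9/10 - (1/30)*sqrt(879)) = -(590625/100615028)*sqrt(879), so the residue is -(590625/201230056)*sqrt(879).


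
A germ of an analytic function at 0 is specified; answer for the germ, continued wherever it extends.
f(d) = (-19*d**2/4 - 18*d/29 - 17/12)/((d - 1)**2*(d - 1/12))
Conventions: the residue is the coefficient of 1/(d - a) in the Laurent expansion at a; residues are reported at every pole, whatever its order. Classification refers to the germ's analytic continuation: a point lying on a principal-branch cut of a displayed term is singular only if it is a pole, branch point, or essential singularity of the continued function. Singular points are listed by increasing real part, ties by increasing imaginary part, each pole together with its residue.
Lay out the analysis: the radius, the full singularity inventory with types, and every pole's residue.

Radius of convergence at 0: 1/12.
At 1/12: a pole of order 1; residue -25079/14036.
At 1: a pole of order 2; residue -10398/3509.

Denominator factor (d - 1/12): pole of order 1 at 1/12, modulus 1/12.
Denominator factor (d - 1)^2: pole of order 2 at 1, modulus 1.
The radius of convergence is the smallest modulus among the singular points: 1/12.
At the order-1 pole 1/12 set g(d) = (d - (1/12))*f(d) = (-19*d**2/4 - 18*d/29 - 17/12)/(d - 1)**2.
Simple pole: residue = g(a) at a = 1/12, which is -25079/14036.
At the order-2 pole 1 set g(d) = (d - (1))^2*f(d) = (-19*d**2/4 - 18*d/29 - 17/12)/(d - 1/12).
Order-2 pole: residue = g'(a); g'(1) = -10398/3509, so the residue is -10398/3509.
List the singular points by increasing real part (a conjugate pair: the negative imaginary part first).


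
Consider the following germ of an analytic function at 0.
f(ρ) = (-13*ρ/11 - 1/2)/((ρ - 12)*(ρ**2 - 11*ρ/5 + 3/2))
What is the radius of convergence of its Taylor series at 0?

Denominator factor (ρ**2 - 11*ρ/5 + 3/2): discriminant -29/25, complex-conjugate roots (11/10) + ((1/10)*sqrt(29))*i and (11/10) - ((1/10)*sqrt(29))*i; poles of order 1, moduli (1/2)*sqrt(6) and (1/2)*sqrt(6).
Denominator factor (ρ - 12): pole of order 1 at 12, modulus 12.
The radius of convergence is the smallest modulus among the singular points: (1/2)*sqrt(6).

The radius of convergence is (1/2)*sqrt(6).


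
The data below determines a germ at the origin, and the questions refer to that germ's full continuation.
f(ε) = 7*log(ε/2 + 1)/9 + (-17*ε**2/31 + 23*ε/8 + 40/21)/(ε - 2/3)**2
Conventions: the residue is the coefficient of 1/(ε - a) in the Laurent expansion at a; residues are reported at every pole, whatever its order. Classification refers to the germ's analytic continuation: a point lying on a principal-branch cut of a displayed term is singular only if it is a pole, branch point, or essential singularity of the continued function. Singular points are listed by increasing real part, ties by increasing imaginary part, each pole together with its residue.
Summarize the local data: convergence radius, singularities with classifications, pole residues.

Radius of convergence at 0: 2/3.
At -2: a logarithmic branch point.
At 2/3: a pole of order 2; residue 1595/744.

Denominator factor (ε - 2/3)^2: pole of order 2 at 2/3, modulus 2/3.
Branch term (7/9)*log(1 - ε/(-2)): its argument vanishes at ε = -2, a logarithmic branch point, modulus 2.
The radius of convergence is the smallest modulus among the singular points: 2/3.
The branch term is analytic at 2/3 and contributes nothing to the residue; only the rational part matters.
At the order-2 pole 2/3 set g(ε) = (ε - (2/3))^2*(rational part) = -17*ε**2/31 + 23*ε/8 + 40/21.
Order-2 pole: residue = g'(a); g'(2/3) = 1595/744, so the residue is 1595/744.
List the singular points by increasing real part (a conjugate pair: the negative imaginary part first).


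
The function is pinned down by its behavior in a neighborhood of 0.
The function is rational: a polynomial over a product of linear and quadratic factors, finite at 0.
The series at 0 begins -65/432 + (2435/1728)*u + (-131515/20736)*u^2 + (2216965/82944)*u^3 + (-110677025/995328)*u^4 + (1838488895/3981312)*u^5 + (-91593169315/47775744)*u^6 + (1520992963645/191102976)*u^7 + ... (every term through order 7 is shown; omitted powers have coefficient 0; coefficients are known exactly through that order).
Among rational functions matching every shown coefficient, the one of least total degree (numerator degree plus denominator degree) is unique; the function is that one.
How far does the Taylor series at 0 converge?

The radius of convergence is -9/8 + (1/40)*sqrt(2985).

No rational of total degree below 5 reproduces all 8 coefficients; solving the [1/4] Pade equations on them gives f(u) = (13/36 - 5*u/3)/((u + 2)**2*(u**2 - 9*u/4 - 3/5)), whose expansion matches every shown term.
Denominator factor (u**2 - 9*u/4 - 3/5): discriminant 597/80, real irrational roots 9/8 + (1/40)*sqrt(2985) and 9/8 - (1/40)*sqrt(2985); poles of order 1, moduli 9/8 + (1/40)*sqrt(2985) and -9/8 + (1/40)*sqrt(2985).
Denominator factor (u + 2)^2: pole of order 2 at -2, modulus 2.
The radius of convergence is the smallest modulus among the singular points: -9/8 + (1/40)*sqrt(2985).


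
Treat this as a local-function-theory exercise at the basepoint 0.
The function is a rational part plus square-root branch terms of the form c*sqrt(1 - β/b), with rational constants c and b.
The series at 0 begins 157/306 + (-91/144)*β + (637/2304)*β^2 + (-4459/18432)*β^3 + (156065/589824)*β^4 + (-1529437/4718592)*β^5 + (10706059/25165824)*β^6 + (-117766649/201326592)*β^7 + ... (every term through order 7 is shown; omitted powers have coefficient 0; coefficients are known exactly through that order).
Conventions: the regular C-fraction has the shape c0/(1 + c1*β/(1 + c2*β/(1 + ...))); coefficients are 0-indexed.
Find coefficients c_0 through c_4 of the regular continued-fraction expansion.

Taylor coefficients (read off): a_0 = 157/306, a_1 = -91/144, a_2 = 637/2304, a_3 = -4459/18432, a_4 = 156065/589824.
c0 = a_0 = 157/306. Peel one level at a time: if S = 1 + c*β/S' with S'(0) = 1, then c is the β-coefficient of S and S' = c*β/(S - 1).
S_1 = c0/f = 1 + (1547/1256)*β + (3086265/3155072)*β^2 + ...; c1 = 1547/1256.
S_2 = c1*β/(S_1 - 1) = 1 + (-1995/2512)*β + (-49/256)*β^2 + ...; c2 = -1995/2512.
S_3 = c2*β/(S_2 - 1) = 1 + (-1099/4560)*β + (5592811/20793600)*β^2 + ...; c3 = -1099/4560.
S_4 = c3*β/(S_3 - 1) = 1 + (5089/4560)*β + ...; c4 = 5089/4560.

The regular C-fraction coefficients are [157/306, 1547/1256, -1995/2512, -1099/4560, 5089/4560].


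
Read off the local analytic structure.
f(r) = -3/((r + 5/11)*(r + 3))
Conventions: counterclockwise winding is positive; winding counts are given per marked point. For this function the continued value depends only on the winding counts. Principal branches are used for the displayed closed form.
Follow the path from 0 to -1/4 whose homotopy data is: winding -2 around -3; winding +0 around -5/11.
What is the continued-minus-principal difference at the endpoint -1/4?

Continued minus principal equals 0.

The function is rational, hence single-valued: continuing it around any pole returns the same value, so the difference is 0.


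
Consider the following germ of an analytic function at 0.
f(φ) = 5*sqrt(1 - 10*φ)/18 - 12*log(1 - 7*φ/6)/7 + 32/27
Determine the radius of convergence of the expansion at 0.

Branch term (5/18)*sqrt(1 - φ/(1/10)): its argument vanishes at φ = 1/10, a square-root branch point, modulus 1/10.
Branch term (-12/7)*log(1 - φ/(6/7)): its argument vanishes at φ = 6/7, a logarithmic branch point, modulus 6/7.
The radius of convergence is the smallest modulus among the singular points: 1/10.

The radius of convergence is 1/10.


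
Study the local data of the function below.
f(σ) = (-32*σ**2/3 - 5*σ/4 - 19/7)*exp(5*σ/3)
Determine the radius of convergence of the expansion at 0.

The factor exp(5*σ/3) is entire and contributes no finite singular point.
The polynomial part has no poles.
No finite singular points: the Taylor series at 0 converges everywhere.

The radius of convergence is infinite.


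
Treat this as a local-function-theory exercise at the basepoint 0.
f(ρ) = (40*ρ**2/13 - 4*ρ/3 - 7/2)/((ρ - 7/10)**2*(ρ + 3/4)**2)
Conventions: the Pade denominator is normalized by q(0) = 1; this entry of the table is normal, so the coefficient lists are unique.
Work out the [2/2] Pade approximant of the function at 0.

The Pade approximant has numerator coefficients [-800/63, -2603737600/849938859, -58480640000/11049205167]; denominator coefficients [1, -4454524/13491093, -686947964/283312953].

Taylor coefficients needed (expand at 0): a_0 = -800/63, a_1 = -3200/441, a_2 = -13897600/361179, a_3 = -229811200/7584759, a_4 = -783526400/7584759.
Write the denominator as Q(ρ) = 1 + q1*ρ + q2*ρ^2. Requiring Q*f - P = O(ρ^5) with deg P <= 2 kills the coefficients of ρ^3..ρ^4 in Q*f:
  ρ^3: a_3 + q1*a_2 + q2*a_1 = 0, i.e. -229811200/7584759 + (-13897600/361179)*q1 + (-3200/441)*q2 = 0.
  ρ^4: a_4 + q1*a_3 + q2*a_2 = 0, i.e. -783526400/7584759 + (-229811200/7584759)*q1 + (-13897600/361179)*q2 = 0.
Solving this linear system: q1 = -4454524/13491093, q2 = -686947964/283312953.
The numerator is Q*f truncated at degree 2: P0 = a_0 = -800/63; P1 = a_1 + q1*a_0 = -2603737600/849938859; P2 = a_2 + q1*a_1 + q2*a_0 = -58480640000/11049205167.


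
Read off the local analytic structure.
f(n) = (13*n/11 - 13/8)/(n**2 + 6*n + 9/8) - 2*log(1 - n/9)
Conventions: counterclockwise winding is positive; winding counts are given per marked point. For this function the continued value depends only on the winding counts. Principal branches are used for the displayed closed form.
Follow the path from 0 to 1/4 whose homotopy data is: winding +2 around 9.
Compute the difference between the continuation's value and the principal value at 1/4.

The rational part is single-valued and drops out of the difference; each branch term changes only by its own monodromy.
(-2)*log(1 - n/(9)): each positive loop around 9 adds 2*pi*i to the log, so winding +2 contributes (-2)*(2)*2*pi*i = -(8)*pi*i.
Summing the contributions at n = 1/4 gives -(8)*pi*i.

Continued minus principal equals -(8)*pi*i.


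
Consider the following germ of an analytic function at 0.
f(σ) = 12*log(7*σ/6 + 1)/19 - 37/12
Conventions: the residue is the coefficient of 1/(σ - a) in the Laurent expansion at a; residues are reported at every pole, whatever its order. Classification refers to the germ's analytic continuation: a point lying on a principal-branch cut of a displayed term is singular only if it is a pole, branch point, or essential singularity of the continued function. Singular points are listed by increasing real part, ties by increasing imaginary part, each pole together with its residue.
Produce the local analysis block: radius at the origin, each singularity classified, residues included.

Branch term (12/19)*log(1 - σ/(-6/7)): its argument vanishes at σ = -6/7, a logarithmic branch point, modulus 6/7.
The radius of convergence is the smallest modulus among the singular points: 6/7.

Radius of convergence at 0: 6/7.
At -6/7: a logarithmic branch point.


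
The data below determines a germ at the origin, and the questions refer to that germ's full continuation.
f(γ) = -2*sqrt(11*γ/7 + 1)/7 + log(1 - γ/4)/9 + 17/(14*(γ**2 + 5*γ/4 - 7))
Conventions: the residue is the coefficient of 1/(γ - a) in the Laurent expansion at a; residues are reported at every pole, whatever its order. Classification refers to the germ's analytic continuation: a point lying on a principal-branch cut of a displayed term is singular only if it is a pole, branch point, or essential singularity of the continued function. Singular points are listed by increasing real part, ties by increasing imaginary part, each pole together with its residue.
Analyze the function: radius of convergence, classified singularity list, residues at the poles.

Radius of convergence at 0: 7/11.
At -5/8 - (1/8)*sqrt(473): a pole of order 1; residue -(34/3311)*sqrt(473).
At -7/11: an algebraic (square-root) branch point.
At -5/8 + (1/8)*sqrt(473): a pole of order 1; residue (34/3311)*sqrt(473).
At 4: a logarithmic branch point.

Denominator factor (γ**2 + 5*γ/4 - 7): discriminant 473/16, real irrational roots -5/8 + (1/8)*sqrt(473) and -5/8 - (1/8)*sqrt(473); poles of order 1, moduli -5/8 + (1/8)*sqrt(473) and 5/8 + (1/8)*sqrt(473).
Branch term (1/9)*log(1 - γ/(4)): its argument vanishes at γ = 4, a logarithmic branch point, modulus 4.
Branch term (-2/7)*sqrt(1 - γ/(-7/11)): its argument vanishes at γ = -7/11, a square-root branch point, modulus 7/11.
The radius of convergence is the smallest modulus among the singular points: 7/11.
The branch terms are analytic at -5/8 - (1/8)*sqrt(473) and contribute nothing to the residue; only the rational part matters.
The factor γ**2 + 5*γ/4 - 7 splits as (γ - a)(γ - a') with a = -5/8 - (1/8)*sqrt(473), a' = -5/8 + (1/8)*sqrt(473). At the order-1 pole a set g(γ) = (γ - a)*(rational part) = [17/14] / (γ - a').
Simple pole: residue = g(a) at a = -5/8 - (1/8)*sqrt(473), which is -(34/3311)*sqrt(473).
The branch terms are analytic at -5/8 + (1/8)*sqrt(473) and contribute nothing to the residue; only the rational part matters.
The factor γ**2 + 5*γ/4 - 7 splits as (γ - a)(γ - a') with a = -5/8 + (1/8)*sqrt(473), a' = -5/8 - (1/8)*sqrt(473). At the order-1 pole a set g(γ) = (γ - a)*(rational part) = [17/14] / (γ - a').
Simple pole: residue = g(a) at a = -5/8 + (1/8)*sqrt(473), which is (34/3311)*sqrt(473).
List the singular points by increasing real part (a conjugate pair: the negative imaginary part first).


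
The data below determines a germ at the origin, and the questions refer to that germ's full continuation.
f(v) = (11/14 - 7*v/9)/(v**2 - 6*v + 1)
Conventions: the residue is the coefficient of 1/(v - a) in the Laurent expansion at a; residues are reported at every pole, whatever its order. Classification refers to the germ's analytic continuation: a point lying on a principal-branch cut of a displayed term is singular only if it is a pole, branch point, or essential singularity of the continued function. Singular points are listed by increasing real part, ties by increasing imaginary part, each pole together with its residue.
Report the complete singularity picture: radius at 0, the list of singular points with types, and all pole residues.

Denominator factor (v**2 - 6*v + 1): discriminant 32, real irrational roots 3 + (2)*sqrt(2) and 3 - (2)*sqrt(2); poles of order 1, moduli 3 + (2)*sqrt(2) and 3 - (2)*sqrt(2).
The radius of convergence is the smallest modulus among the singular points: 3 - (2)*sqrt(2).
The factor v**2 - 6*v + 1 splits as (v - a)(v - a') with a = 3 - (2)*sqrt(2), a' = 3 + (2)*sqrt(2). At the order-1 pole a set g(v) = (v - a)*f(v) = [11/14 - 7*v/9] / (v - a').
Simple pole: residue = g(a) at a = 3 - (2)*sqrt(2), which is -7/18 + (65/336)*sqrt(2).
The factor v**2 - 6*v + 1 splits as (v - a)(v - a') with a = 3 + (2)*sqrt(2), a' = 3 - (2)*sqrt(2). At the order-1 pole a set g(v) = (v - a)*f(v) = [11/14 - 7*v/9] / (v - a').
Simple pole: residue = g(a) at a = 3 + (2)*sqrt(2), which is -7/18 - (65/336)*sqrt(2).
List the singular points by increasing real part (a conjugate pair: the negative imaginary part first).

Radius of convergence at 0: 3 - (2)*sqrt(2).
At 3 - (2)*sqrt(2): a pole of order 1; residue -7/18 + (65/336)*sqrt(2).
At 3 + (2)*sqrt(2): a pole of order 1; residue -7/18 - (65/336)*sqrt(2).


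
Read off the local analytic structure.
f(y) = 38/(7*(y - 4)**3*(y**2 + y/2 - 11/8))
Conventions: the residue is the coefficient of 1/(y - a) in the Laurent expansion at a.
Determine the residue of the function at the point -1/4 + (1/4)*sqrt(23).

The factor y**2 + y/2 - 11/8 splits as (y - a)(y - a') with a = -1/4 + (1/4)*sqrt(23), a' = -1/4 - (1/4)*sqrt(23). At the order-1 pole a set g(y) = (y - a)*f(y) = [38/(7*(y - 4)**3)] / (y - a').
Simple pole: residue = g(a) at a = -1/4 + (1/4)*sqrt(23), which is -28480/866761 - (194752/19935503)*sqrt(23).

The residue is -28480/866761 - (194752/19935503)*sqrt(23).


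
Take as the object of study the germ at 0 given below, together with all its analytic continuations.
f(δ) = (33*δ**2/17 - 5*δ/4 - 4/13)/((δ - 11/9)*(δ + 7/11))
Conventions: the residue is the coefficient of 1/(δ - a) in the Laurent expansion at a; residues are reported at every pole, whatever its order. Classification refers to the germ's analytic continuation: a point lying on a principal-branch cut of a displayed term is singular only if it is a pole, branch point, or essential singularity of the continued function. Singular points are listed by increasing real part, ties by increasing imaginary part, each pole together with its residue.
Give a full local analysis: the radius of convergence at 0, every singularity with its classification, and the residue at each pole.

Denominator factor (δ + 7/11): pole of order 1 at -7/11, modulus 7/11.
Denominator factor (δ - 11/9): pole of order 1 at 11/9, modulus 11/9.
The radius of convergence is the smallest modulus among the singular points: 7/11.
At the order-1 pole -7/11 set g(δ) = (δ - (-7/11))*f(δ) = (33*δ**2/17 - 5*δ/4 - 4/13)/(δ - 11/9).
Simple pole: residue = g(a) at a = -7/11, which is -111483/162656.
At the order-1 pole 11/9 set g(δ) = (δ - (11/9))*f(δ) = (33*δ**2/17 - 5*δ/4 - 4/13)/(δ + 7/11).
Simple pole: residue = g(a) at a = 11/9, which is 279433/487968.
List the singular points by increasing real part (a conjugate pair: the negative imaginary part first).

Radius of convergence at 0: 7/11.
At -7/11: a pole of order 1; residue -111483/162656.
At 11/9: a pole of order 1; residue 279433/487968.


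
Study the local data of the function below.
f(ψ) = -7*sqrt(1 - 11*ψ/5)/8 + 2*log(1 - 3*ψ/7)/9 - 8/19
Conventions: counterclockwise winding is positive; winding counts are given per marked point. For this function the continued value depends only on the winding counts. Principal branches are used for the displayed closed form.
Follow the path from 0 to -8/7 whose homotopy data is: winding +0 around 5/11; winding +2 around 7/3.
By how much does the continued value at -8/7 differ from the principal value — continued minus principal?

Continued minus principal equals (8/9)*pi*i.

The rational part is single-valued and drops out of the difference; each branch term changes only by its own monodromy.
(-7/8)*sqrt(1 - ψ/(5/11)): winding +0 is even, the square root returns to the same sheet, contribution 0.
(2/9)*log(1 - ψ/(7/3)): each positive loop around 7/3 adds 2*pi*i to the log, so winding +2 contributes (2/9)*(2)*2*pi*i = (8/9)*pi*i.
Summing the contributions at ψ = -8/7 gives (8/9)*pi*i.


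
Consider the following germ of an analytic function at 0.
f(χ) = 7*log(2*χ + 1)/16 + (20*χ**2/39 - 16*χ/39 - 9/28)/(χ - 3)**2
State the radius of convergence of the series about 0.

The radius of convergence is 1/2.

Denominator factor (χ - 3)^2: pole of order 2 at 3, modulus 3.
Branch term (7/16)*log(1 - χ/(-1/2)): its argument vanishes at χ = -1/2, a logarithmic branch point, modulus 1/2.
The radius of convergence is the smallest modulus among the singular points: 1/2.


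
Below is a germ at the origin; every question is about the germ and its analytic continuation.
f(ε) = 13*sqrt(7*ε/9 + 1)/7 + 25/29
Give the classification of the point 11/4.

The point is a regular point.

There is no denominator, hence no pole anywhere.
Branch term sqrt(1 - ε/(-9/7)): argument at 11/4 is 113/36, nonzero, so 11/4 is not its branch point (a point on a principal cut is still regular for the continued germ).
So the germ continues analytically to 11/4.


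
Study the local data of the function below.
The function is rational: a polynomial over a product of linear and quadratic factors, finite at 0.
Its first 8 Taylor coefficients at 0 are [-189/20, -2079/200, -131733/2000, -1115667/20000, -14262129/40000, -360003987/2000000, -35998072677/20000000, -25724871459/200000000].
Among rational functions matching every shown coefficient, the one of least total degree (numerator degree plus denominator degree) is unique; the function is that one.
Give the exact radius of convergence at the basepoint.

The radius of convergence is 2/5.

No rational of total degree below 3 reproduces all 8 coefficients; solving the [0/3] Pade equations on them gives f(β) = -7/(6*(β - 5/9)**2*(β + 2/5)), whose expansion matches every shown term.
Denominator factor (β - 5/9)^2: pole of order 2 at 5/9, modulus 5/9.
Denominator factor (β + 2/5): pole of order 1 at -2/5, modulus 2/5.
The radius of convergence is the smallest modulus among the singular points: 2/5.


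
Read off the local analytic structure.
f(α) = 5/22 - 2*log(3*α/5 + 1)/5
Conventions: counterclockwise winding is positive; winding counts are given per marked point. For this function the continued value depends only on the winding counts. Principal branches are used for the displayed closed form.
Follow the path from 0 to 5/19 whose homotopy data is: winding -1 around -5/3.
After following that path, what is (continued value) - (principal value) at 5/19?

Continued minus principal equals (4/5)*pi*i.

The rational part is single-valued and drops out of the difference; each branch term changes only by its own monodromy.
(-2/5)*log(1 - α/(-5/3)): each positive loop around -5/3 adds 2*pi*i to the log, so winding -1 contributes (-2/5)*(-1)*2*pi*i = (4/5)*pi*i.
Summing the contributions at α = 5/19 gives (4/5)*pi*i.


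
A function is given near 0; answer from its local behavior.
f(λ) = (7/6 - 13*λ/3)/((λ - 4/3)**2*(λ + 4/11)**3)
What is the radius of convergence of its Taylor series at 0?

The radius of convergence is 4/11.

Denominator factor (λ - 4/3)^2: pole of order 2 at 4/3, modulus 4/3.
Denominator factor (λ + 4/11)^3: pole of order 3 at -4/11, modulus 4/11.
The radius of convergence is the smallest modulus among the singular points: 4/11.


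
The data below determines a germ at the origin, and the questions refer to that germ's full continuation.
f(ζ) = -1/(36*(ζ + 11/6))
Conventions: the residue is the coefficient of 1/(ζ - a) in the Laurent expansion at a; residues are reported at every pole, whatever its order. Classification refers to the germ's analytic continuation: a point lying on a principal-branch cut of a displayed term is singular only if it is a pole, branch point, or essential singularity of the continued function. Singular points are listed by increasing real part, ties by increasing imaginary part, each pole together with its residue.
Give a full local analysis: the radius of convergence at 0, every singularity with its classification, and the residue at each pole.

Radius of convergence at 0: 11/6.
At -11/6: a pole of order 1; residue -1/36.

Denominator factor (ζ + 11/6): pole of order 1 at -11/6, modulus 11/6.
The radius of convergence is the smallest modulus among the singular points: 11/6.
At the order-1 pole -11/6 set g(ζ) = (ζ - (-11/6))*f(ζ) = -1/36.
Simple pole: residue = g(a) at a = -11/6, which is -1/36.


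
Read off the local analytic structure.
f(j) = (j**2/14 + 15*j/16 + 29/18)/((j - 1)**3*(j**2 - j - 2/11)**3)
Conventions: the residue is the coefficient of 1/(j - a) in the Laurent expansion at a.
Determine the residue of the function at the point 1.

The residue is -160003503/1792.

At the order-3 pole 1 set g(j) = (j - (1))^3*f(j) = (j**2/14 + 15*j/16 + 29/18)/(j**2 - j - 2/11)**3.
Order-3 pole: residue = g''(a)/2; g''(1) = -160003503/896, so the residue is -160003503/1792.


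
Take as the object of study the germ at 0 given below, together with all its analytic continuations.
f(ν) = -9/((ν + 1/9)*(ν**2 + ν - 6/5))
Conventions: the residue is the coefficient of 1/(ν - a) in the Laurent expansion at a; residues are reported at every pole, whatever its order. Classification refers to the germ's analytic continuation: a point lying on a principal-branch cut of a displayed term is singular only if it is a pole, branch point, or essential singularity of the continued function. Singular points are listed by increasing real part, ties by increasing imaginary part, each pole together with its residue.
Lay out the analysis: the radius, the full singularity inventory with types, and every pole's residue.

Denominator factor (ν**2 + ν - 6/5): discriminant 29/5, real irrational roots -1/2 + (1/10)*sqrt(145) and -1/2 - (1/10)*sqrt(145); poles of order 1, moduli -1/2 + (1/10)*sqrt(145) and 1/2 + (1/10)*sqrt(145).
Denominator factor (ν + 1/9): pole of order 1 at -1/9, modulus 1/9.
The radius of convergence is the smallest modulus among the singular points: 1/9.
The factor ν**2 + ν - 6/5 splits as (ν - a)(ν - a') with a = -1/2 - (1/10)*sqrt(145), a' = -1/2 + (1/10)*sqrt(145). At the order-1 pole a set g(ν) = (ν - a)*f(ν) = [-9/(ν + 1/9)] / (ν - a').
Simple pole: residue = g(a) at a = -1/2 - (1/10)*sqrt(145), which is -3645/1052 + (2835/30508)*sqrt(145).
At the order-1 pole -1/9 set g(ν) = (ν - (-1/9))*f(ν) = -9/(ν**2 + ν - 6/5).
Simple pole: residue = g(a) at a = -1/9, which is 3645/526.
The factor ν**2 + ν - 6/5 splits as (ν - a)(ν - a') with a = -1/2 + (1/10)*sqrt(145), a' = -1/2 - (1/10)*sqrt(145). At the order-1 pole a set g(ν) = (ν - a)*f(ν) = [-9/(ν + 1/9)] / (ν - a').
Simple pole: residue = g(a) at a = -1/2 + (1/10)*sqrt(145), which is -3645/1052 - (2835/30508)*sqrt(145).
List the singular points by increasing real part (a conjugate pair: the negative imaginary part first).

Radius of convergence at 0: 1/9.
At -1/2 - (1/10)*sqrt(145): a pole of order 1; residue -3645/1052 + (2835/30508)*sqrt(145).
At -1/9: a pole of order 1; residue 3645/526.
At -1/2 + (1/10)*sqrt(145): a pole of order 1; residue -3645/1052 - (2835/30508)*sqrt(145).


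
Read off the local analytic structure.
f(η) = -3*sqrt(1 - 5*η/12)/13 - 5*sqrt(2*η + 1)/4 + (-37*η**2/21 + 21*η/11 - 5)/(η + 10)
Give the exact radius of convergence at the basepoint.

The radius of convergence is 1/2.

Denominator factor (η + 10): pole of order 1 at -10, modulus 10.
Branch term (-3/13)*sqrt(1 - η/(12/5)): its argument vanishes at η = 12/5, a square-root branch point, modulus 12/5.
Branch term (-5/4)*sqrt(1 - η/(-1/2)): its argument vanishes at η = -1/2, a square-root branch point, modulus 1/2.
The radius of convergence is the smallest modulus among the singular points: 1/2.


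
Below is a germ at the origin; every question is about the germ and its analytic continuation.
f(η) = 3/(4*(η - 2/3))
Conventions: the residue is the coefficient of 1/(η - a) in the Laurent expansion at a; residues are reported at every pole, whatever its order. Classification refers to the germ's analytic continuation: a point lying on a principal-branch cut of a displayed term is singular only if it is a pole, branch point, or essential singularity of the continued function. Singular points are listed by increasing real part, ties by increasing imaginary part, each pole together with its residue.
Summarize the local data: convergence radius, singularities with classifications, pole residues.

Denominator factor (η - 2/3): pole of order 1 at 2/3, modulus 2/3.
The radius of convergence is the smallest modulus among the singular points: 2/3.
At the order-1 pole 2/3 set g(η) = (η - (2/3))*f(η) = 3/4.
Simple pole: residue = g(a) at a = 2/3, which is 3/4.

Radius of convergence at 0: 2/3.
At 2/3: a pole of order 1; residue 3/4.


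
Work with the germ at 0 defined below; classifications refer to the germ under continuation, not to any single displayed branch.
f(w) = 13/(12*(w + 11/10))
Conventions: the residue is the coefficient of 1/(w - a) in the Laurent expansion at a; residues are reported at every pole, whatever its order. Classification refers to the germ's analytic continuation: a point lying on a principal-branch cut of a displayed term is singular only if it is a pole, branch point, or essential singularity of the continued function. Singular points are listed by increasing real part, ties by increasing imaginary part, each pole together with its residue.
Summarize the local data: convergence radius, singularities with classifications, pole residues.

Radius of convergence at 0: 11/10.
At -11/10: a pole of order 1; residue 13/12.

Denominator factor (w + 11/10): pole of order 1 at -11/10, modulus 11/10.
The radius of convergence is the smallest modulus among the singular points: 11/10.
At the order-1 pole -11/10 set g(w) = (w - (-11/10))*f(w) = 13/12.
Simple pole: residue = g(a) at a = -11/10, which is 13/12.


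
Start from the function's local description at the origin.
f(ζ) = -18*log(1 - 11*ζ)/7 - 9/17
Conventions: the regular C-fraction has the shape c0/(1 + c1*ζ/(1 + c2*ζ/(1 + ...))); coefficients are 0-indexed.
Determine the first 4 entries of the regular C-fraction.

The regular C-fraction coefficients are [-9/17, 374/7, -825/14, -77/450].

Taylor coefficients (expand at 0): a_0 = -9/17, a_1 = 198/7, a_2 = 1089/7, a_3 = 7986/7.
c0 = a_0 = -9/17. Peel one level at a time: if S = 1 + c*ζ/S' with S'(0) = 1, then c is the ζ-coefficient of S and S' = c*ζ/(S - 1).
S_1 = c0/f = 1 + (374/7)*ζ + (154275/49)*ζ^2 + ...; c1 = 374/7.
S_2 = c1*ζ/(S_1 - 1) = 1 + (-825/14)*ζ + (-121/12)*ζ^2 + ...; c2 = -825/14.
S_3 = c2*ζ/(S_2 - 1) = 1 + (-77/450)*ζ + ...; c3 = -77/450.


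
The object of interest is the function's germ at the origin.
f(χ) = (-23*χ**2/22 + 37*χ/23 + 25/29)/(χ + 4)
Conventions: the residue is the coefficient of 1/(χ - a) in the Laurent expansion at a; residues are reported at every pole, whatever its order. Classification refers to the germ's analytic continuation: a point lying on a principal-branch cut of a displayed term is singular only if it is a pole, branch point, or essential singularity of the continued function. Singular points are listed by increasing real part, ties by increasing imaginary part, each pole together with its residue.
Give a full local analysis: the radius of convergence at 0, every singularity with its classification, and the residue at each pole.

Radius of convergence at 0: 4.
At -4: a pole of order 1; residue -163615/7337.

Denominator factor (χ + 4): pole of order 1 at -4, modulus 4.
The radius of convergence is the smallest modulus among the singular points: 4.
At the order-1 pole -4 set g(χ) = (χ - (-4))*f(χ) = -23*χ**2/22 + 37*χ/23 + 25/29.
Simple pole: residue = g(a) at a = -4, which is -163615/7337.
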